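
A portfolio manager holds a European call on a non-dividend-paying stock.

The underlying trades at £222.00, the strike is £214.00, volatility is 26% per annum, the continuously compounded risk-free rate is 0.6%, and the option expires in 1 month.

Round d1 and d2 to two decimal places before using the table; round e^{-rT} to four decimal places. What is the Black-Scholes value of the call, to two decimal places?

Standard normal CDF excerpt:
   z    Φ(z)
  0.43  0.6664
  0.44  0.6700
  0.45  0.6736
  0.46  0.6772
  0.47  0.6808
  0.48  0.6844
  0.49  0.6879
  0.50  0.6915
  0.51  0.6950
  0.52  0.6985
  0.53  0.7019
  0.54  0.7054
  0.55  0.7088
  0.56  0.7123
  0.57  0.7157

£10.97

σ√T = 0.26·√0.08333 = 0.0751
d₁ = [ln(222/214) + (0.006 + 0.26²/2)·0.08333] / 0.0751 = [0.0367 + 0.0033] / 0.0751 = 0.5332 ⇒ 0.53
d₂ = d₁ − σ√T = 0.5332 − 0.0751 = 0.4581 ⇒ 0.46
e^(−rT) = e^(−0.006·0.08333) = 0.9995
C = 222·N(0.53) − 214·0.9995·N(0.46) = 222·0.7019 − 214·0.9995·0.6772 = 155.8218 − 144.8483 = 10.9735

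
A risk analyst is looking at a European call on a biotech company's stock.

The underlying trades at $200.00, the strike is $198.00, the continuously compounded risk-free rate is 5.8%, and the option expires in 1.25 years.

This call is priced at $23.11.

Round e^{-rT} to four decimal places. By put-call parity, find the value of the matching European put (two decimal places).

$7.27

e^(−rT) = e^(−0.058·1.25) = 0.9301
Put-call parity: C − P = S − K·e^(−rT) = 200 − 198·0.9301 = 200 − 184.1598 = 15.8402
P = C − (C − P) = 23.11 − (15.8402) = 7.2698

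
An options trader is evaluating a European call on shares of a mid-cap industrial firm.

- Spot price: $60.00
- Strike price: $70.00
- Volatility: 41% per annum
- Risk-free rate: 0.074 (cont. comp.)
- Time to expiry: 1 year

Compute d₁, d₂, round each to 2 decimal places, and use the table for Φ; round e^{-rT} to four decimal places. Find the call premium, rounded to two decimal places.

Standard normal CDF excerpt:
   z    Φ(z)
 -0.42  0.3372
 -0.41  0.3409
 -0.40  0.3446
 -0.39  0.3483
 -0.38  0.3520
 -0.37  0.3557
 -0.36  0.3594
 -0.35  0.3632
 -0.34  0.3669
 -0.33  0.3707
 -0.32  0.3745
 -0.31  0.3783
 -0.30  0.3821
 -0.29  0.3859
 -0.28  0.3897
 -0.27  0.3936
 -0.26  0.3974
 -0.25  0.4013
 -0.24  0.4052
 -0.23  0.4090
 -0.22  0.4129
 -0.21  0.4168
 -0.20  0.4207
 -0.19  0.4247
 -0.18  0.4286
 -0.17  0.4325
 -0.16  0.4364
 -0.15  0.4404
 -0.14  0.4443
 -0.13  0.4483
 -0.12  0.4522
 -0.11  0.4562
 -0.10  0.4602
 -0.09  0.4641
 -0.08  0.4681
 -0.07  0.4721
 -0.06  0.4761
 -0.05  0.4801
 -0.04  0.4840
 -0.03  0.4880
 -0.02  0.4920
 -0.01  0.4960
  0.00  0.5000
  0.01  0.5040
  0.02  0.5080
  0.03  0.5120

σ√T = 0.41·√1 = 0.4100
d₁ = [ln(60/70) + (0.074 + ½·0.41²)·1] / (σ√T) = (-0.1542 + 0.1580) / 0.4100 = 0.0095 ⇒ 0.01
d₂ = 0.0095 − 0.4100 = -0.4005 ⇒ -0.40
e^(−rT) = e^(−0.074·1) = 0.9287
C = 60·N(0.01) − 70·0.9287·N(-0.40) = 60·0.5040 − 70·0.9287·0.3446 = 30.2400 − 22.4021 = 7.8379

$7.84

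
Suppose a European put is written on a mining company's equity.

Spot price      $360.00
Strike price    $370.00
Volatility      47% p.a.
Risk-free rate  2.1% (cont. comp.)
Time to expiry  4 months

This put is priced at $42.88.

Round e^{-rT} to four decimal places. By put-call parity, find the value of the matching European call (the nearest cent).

e^(−rT) = e^(−0.021·0.3333) = 0.9930
Put-call parity: C − P = S − K·e^(−rT) = 360 − 370·0.9930 = 360 − 367.4100 = -7.4100
C = P + (C − P) = 42.88 + (-7.4100) = 35.4700

$35.47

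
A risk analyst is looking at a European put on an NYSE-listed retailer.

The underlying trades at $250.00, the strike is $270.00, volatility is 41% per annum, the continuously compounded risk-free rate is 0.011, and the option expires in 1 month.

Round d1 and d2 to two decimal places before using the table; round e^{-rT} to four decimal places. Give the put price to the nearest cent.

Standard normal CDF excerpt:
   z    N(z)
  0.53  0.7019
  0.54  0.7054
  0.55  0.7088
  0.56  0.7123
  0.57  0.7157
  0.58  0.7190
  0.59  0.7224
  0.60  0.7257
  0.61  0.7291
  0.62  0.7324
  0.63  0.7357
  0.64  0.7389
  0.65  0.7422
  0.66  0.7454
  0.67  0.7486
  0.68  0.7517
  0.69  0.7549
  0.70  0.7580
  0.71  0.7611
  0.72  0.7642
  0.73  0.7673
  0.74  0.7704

$24.73

σ√T = 0.41 × 0.2887 = 0.1184
d₁ = [ln(250/270) + (0.011 + 0.41²/2)·0.08333] / 0.1184 = [-0.0770 + 0.0079] / 0.1184 = -0.5833 → -0.58
d₂ = d₁ − σ√T = -0.5833 − 0.1184 = -0.7017 → -0.70
exp(−rT) = exp(−0.011·0.08333) = 0.9991
P = 270·0.9991·N(0.70) − 250·N(0.58) = 270·0.9991·0.7580 − 250·0.7190 = 204.4758 − 179.7500 = 24.7258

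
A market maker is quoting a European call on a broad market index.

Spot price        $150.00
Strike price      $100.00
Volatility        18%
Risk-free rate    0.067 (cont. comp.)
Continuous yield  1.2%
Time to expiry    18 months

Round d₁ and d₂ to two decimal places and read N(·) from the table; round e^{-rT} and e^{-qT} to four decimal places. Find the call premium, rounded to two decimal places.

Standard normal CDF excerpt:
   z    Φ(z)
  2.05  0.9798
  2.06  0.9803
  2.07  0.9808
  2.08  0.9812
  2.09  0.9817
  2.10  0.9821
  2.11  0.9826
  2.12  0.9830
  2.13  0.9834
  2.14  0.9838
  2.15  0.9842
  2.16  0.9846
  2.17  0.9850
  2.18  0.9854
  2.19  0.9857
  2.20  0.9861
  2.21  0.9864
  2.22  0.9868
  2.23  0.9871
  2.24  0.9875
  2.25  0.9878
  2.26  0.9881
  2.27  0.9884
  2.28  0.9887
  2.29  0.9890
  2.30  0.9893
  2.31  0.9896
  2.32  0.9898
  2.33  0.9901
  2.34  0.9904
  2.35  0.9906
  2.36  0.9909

$57.01

T = 1.5;  σ√T = 0.2205
ln(S/K) + (r − q + σ²/2)T = ln(150/100) + (0.067 − 0.012 + 0.18²/2)·1.5 = 0.4055 + 0.1068 = 0.5123
d₁ = 0.5123 / 0.2205 = 2.3237 → 2.32
d₂ = d₁ − σ√T = 2.3237 − 0.2205 = 2.1032 → 2.10
exp(−qT) = exp(−0.012·1.5) = 0.9822;  exp(−rT) = exp(−0.067·1.5) = 0.9044
C = 150·0.9822·N(2.32) − 100·0.9044·N(2.10) = 150·0.9822·0.9898 − 100·0.9044·0.9821 = 145.8272 − 88.8211 = 57.0061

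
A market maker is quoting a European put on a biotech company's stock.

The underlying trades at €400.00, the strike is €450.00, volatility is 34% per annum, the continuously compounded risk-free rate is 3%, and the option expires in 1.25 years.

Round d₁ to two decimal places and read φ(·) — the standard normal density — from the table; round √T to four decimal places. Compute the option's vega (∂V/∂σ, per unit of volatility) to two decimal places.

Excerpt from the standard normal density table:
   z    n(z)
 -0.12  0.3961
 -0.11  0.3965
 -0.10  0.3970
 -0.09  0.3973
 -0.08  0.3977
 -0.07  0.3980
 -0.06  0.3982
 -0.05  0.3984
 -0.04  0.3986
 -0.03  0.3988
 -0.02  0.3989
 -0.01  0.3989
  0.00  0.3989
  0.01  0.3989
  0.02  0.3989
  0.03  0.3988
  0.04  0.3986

178.39

σ√T = 0.34 × 1.1180 = 0.3801
d₁ = [ln(400/450) + (0.03 + 0.34²/2)·1.25] / 0.3801 = [-0.1178 + 0.1098] / 0.3801 = -0.0211 → -0.02
√T = √1.25 = 1.1180
φ(d₁) = φ(-0.02) = 0.3989
vega = S·φ(d₁)·√T = 400·0.3989·1.1180 = 178.3881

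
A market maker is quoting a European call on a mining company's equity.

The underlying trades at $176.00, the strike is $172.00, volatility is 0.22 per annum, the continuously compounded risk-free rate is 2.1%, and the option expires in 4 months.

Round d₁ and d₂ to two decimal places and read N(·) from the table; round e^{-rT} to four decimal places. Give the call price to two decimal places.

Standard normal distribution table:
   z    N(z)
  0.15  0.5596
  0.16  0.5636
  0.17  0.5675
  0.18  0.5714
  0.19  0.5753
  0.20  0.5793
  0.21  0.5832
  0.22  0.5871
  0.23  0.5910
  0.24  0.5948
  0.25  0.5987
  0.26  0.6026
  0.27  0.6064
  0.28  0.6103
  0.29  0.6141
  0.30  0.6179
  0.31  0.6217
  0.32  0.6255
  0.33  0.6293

σ√T = 0.22·√0.3333 = 0.1270
d₁ = [ln(176/172) + (0.021 + 0.22²/2)·0.3333] / 0.1270 = [0.0230 + 0.0151] / 0.1270 = 0.2996 which rounds to 0.30
d₂ = d₁ − σ√T = 0.2996 − 0.1270 = 0.1726 which rounds to 0.17
e^(−rT) = e^(−0.021·0.3333) = 0.9930
C = 176·N(0.30) − 172·0.9930·N(0.17) = 176·0.6179 − 172·0.9930·0.5675 = 108.7504 − 96.9267 = 11.8237

$11.82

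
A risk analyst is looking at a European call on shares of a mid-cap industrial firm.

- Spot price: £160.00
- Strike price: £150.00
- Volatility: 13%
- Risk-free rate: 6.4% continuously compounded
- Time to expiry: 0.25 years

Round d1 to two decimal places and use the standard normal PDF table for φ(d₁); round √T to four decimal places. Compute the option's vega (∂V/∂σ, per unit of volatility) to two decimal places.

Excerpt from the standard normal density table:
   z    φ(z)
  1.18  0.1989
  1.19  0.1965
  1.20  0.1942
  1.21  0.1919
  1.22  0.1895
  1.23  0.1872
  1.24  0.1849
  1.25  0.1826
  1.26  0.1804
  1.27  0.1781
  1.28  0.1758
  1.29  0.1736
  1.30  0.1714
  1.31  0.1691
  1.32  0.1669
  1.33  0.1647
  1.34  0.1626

σ√T = 0.13 × 0.5000 = 0.0650
d₁ = [ln(160/150) + (0.064 + 0.13²/2)·0.25] / 0.0650 = [0.0645 + 0.0181] / 0.0650 = 1.2716 which rounds to 1.27
√T = √0.25 = 0.5000
φ(d₁) = φ(1.27) = 0.1781
vega = S·φ(d₁)·√T = 160·0.1781·0.5000 = 14.2480
(The put has the same vega.)

14.25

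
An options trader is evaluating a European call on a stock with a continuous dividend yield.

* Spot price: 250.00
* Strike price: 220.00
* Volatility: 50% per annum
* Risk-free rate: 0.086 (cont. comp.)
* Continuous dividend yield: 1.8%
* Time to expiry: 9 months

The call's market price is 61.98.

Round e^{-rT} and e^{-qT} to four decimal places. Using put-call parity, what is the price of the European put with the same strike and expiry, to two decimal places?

e^(−qT) = e^(−0.018·0.75) = 0.9866;  e^(−rT) = e^(−0.086·0.75) = 0.9375
Put-call parity: C − P = S·e^(−qT) − K·e^(−rT) = 250·0.9866 − 220·0.9375 = 246.6500 − 206.2500 = 40.4000
P = C − (C − P) = 61.98 − (40.4000) = 21.5800

21.58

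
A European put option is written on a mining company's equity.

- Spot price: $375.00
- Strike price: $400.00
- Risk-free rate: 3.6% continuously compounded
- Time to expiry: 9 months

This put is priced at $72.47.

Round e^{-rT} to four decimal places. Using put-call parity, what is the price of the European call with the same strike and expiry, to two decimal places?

exp(−rT) = exp(−0.036·0.75) = 0.9734
Put-call parity: C − P = S − K·e^(−rT) = 375 − 400·0.9734 = 375 − 389.3600 = -14.3600
C = P + (C − P) = 72.47 + (-14.3600) = 58.1100

$58.11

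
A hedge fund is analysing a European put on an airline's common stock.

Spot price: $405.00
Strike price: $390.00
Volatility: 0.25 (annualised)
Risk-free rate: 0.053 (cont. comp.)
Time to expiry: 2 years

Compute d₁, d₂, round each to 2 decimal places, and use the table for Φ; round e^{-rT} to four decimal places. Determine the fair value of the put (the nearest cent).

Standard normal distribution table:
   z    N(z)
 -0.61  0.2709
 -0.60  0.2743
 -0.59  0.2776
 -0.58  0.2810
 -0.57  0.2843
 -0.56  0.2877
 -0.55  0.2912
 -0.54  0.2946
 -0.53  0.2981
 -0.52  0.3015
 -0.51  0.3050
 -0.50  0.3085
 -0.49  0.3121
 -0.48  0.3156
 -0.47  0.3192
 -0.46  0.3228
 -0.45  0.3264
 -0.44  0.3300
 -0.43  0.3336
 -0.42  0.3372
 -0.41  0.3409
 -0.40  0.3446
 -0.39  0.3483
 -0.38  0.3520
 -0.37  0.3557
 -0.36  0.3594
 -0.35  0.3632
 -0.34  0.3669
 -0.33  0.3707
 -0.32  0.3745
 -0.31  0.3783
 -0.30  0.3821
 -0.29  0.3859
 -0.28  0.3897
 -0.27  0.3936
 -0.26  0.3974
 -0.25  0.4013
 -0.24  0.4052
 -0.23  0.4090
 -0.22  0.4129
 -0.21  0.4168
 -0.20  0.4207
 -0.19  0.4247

$29.66

σ√T = 0.25·√2 = 0.3536
ln(S/K) + (r + σ²/2)T = ln(405/390) + (0.053 + 0.25²/2)·2 = 0.0377 + 0.1685 = 0.2062
d₁ = 0.2062 / 0.3536 = 0.5833 ≈ 0.58
d₂ = d₁ − σ√T = 0.5833 − 0.3536 = 0.2298 ≈ 0.23
exp(−rT) = exp(−0.053·2) = 0.8994
P = 390·0.8994·N(-0.23) − 405·N(-0.58) = 390·0.8994·0.4090 − 405·0.2810 = 143.4633 − 113.8050 = 29.6583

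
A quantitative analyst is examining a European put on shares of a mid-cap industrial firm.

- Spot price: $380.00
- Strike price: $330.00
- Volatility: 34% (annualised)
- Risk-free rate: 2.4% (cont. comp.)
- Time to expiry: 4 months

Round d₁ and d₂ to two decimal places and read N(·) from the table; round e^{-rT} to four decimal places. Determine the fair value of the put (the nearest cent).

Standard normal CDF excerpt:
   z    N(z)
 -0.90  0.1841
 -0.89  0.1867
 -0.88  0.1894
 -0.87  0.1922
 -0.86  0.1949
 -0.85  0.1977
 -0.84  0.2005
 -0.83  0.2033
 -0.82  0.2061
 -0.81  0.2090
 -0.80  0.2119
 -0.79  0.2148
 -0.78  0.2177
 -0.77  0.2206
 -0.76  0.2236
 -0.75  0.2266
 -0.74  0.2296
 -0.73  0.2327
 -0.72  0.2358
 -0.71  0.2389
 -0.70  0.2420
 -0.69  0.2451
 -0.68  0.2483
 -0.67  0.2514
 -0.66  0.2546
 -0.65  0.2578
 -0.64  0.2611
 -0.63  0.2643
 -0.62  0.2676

σ√T = 0.34·√0.3333 = 0.1963
d₁ = [ln(380/330) + (0.024 + ½·0.34²)·0.3333] / (σ√T) = (0.1411 + 0.0273) / 0.1963 = 0.8576 → 0.86
d₂ = 0.8576 − 0.1963 = 0.6613 → 0.66
e^(−rT) = e^(−0.024·0.3333) = 0.9920
P = 330·0.9920·N(-0.66) − 380·N(-0.86) = 330·0.9920·0.2546 − 380·0.1949 = 83.3459 − 74.0620 = 9.2839

$9.28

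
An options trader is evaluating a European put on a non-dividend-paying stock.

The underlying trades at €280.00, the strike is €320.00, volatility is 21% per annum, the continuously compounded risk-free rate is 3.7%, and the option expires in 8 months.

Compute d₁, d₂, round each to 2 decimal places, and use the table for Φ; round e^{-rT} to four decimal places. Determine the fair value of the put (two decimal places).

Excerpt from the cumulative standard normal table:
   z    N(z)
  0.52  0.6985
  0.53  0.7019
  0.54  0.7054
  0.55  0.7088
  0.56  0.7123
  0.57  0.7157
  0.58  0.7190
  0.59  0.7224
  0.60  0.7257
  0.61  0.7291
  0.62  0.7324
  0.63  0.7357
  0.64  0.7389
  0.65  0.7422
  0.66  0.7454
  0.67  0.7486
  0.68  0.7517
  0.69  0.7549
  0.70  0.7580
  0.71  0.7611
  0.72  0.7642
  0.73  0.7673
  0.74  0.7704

T = 0.6667;  σ√T = 0.1715
d₁ = [ln(280/320) + (0.037 + 0.21²/2)·0.6667] / 0.1715 = [-0.1335 + 0.0394] / 0.1715 = -0.5492 ⇒ -0.55
d₂ = d₁ − σ√T = -0.5492 − 0.1715 = -0.7206 ⇒ -0.72
exp(−rT) = exp(−0.037·0.6667) = 0.9756
N(−d₂) = N(0.72) = 0.7642;  N(−d₁) = N(0.55) = 0.7088
P = 320·0.9756·0.7642 − 280·0.7088 = 238.5771 − 198.4640 = 40.1131

€40.11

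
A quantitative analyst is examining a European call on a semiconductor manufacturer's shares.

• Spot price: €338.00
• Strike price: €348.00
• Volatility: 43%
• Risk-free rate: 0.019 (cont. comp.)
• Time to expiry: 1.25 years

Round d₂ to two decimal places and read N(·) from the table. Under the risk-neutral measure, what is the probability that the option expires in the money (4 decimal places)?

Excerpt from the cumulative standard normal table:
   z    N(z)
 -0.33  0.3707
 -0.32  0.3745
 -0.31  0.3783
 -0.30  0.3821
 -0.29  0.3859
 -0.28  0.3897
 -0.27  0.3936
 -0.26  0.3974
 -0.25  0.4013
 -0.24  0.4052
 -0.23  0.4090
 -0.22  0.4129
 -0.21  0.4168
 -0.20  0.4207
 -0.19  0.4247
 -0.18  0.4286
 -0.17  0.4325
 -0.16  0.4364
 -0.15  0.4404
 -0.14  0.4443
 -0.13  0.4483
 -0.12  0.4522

0.4013

σ√T = 0.43·√1.25 = 0.4808
ln(S/K) + (r + σ²/2)T = ln(338/348) + (0.019 + 0.43²/2)·1.25 = -0.0292 + 0.1393 = 0.1102
d₁ = 0.1102 / 0.4808 = 0.2291 → 0.23
d₂ = d₁ − σ√T = 0.2291 − 0.4808 = -0.2516 → -0.25
Pr(exercise) under Q = N(d₂) = 0.4013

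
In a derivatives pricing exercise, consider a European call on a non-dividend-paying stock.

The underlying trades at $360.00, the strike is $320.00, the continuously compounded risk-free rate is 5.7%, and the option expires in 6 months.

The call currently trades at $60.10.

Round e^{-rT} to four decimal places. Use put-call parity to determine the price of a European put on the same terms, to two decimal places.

e^(−rT) = e^(−0.057·0.5) = 0.9719
Put-call parity: C − P = S − K·e^(−rT) = 360 − 320·0.9719 = 360 − 311.0080 = 48.9920
P = C − (C − P) = 60.10 − (48.9920) = 11.1080

$11.11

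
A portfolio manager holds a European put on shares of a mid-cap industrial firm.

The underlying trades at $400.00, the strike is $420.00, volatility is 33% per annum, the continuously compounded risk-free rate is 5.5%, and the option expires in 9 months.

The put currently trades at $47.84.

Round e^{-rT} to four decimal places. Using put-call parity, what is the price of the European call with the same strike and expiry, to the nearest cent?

exp(−rT) = exp(−0.055·0.75) = 0.9596
Put-call parity: C − P = S − K·e^(−rT) = 400 − 420·0.9596 = 400 − 403.0320 = -3.0320
C = P + (C − P) = 47.84 + (-3.0320) = 44.8080

$44.81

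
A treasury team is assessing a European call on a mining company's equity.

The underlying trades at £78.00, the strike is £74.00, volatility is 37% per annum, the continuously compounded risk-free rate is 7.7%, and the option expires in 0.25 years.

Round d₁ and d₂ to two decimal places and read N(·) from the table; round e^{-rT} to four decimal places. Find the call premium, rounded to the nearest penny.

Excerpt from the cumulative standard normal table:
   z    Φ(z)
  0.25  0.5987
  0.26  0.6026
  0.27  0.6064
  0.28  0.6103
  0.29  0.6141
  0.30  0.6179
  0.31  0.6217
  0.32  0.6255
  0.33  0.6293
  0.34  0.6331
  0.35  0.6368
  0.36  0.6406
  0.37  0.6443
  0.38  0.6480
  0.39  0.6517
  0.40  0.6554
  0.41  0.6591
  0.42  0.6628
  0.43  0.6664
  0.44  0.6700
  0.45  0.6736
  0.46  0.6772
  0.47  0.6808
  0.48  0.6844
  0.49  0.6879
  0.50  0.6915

£8.53

T = 0.25;  σ√T = 0.1850
d₁ = [ln(78/74) + (0.077 + ½·0.37²)·0.25] / (σ√T) = (0.0526 + 0.0364) / 0.1850 = 0.4811 ≈ 0.48
d₂ = 0.4811 − 0.1850 = 0.2961 ≈ 0.30
e^(−rT) = e^(−0.077·0.25) = 0.9809
N(d₁) = N(0.48) = 0.6844;  N(d₂) = N(0.30) = 0.6179
C = 78·0.6844 − 74·0.9809·0.6179 = 53.3832 − 44.8513 = 8.5319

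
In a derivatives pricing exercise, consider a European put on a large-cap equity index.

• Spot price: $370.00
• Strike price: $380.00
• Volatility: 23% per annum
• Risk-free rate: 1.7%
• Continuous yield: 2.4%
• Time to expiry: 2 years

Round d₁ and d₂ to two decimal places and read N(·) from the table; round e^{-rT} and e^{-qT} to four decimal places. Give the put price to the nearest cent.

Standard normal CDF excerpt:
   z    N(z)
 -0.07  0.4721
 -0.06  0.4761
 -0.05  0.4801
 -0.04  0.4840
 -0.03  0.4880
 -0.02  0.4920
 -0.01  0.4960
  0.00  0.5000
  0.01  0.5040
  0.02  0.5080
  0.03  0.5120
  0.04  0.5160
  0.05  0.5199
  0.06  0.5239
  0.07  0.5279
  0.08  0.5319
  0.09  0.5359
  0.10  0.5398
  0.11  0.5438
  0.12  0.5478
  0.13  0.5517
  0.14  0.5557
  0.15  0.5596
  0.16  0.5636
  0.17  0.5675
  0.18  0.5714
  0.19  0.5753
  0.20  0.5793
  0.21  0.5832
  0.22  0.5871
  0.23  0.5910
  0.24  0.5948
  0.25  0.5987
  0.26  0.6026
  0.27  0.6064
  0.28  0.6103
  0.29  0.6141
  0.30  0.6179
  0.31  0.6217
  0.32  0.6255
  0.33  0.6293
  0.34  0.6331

$54.88

T = 2;  σ√T = 0.3253
d₁ = [ln(370/380) + (0.017 − 0.024 + 0.23²/2)·2] / 0.3253 = [-0.0267 + 0.0389] / 0.3253 = 0.0376 → 0.04
d₂ = d₁ − σ√T = 0.0376 − 0.3253 = -0.2877 → -0.29
exp(−qT) = exp(−0.024·2) = 0.9531;  exp(−rT) = exp(−0.017·2) = 0.9666
P = 380·0.9666·N(0.29) − 370·0.9531·N(-0.04) = 380·0.9666·0.6141 − 370·0.9531·0.4840 = 225.5638 − 170.6811 = 54.8827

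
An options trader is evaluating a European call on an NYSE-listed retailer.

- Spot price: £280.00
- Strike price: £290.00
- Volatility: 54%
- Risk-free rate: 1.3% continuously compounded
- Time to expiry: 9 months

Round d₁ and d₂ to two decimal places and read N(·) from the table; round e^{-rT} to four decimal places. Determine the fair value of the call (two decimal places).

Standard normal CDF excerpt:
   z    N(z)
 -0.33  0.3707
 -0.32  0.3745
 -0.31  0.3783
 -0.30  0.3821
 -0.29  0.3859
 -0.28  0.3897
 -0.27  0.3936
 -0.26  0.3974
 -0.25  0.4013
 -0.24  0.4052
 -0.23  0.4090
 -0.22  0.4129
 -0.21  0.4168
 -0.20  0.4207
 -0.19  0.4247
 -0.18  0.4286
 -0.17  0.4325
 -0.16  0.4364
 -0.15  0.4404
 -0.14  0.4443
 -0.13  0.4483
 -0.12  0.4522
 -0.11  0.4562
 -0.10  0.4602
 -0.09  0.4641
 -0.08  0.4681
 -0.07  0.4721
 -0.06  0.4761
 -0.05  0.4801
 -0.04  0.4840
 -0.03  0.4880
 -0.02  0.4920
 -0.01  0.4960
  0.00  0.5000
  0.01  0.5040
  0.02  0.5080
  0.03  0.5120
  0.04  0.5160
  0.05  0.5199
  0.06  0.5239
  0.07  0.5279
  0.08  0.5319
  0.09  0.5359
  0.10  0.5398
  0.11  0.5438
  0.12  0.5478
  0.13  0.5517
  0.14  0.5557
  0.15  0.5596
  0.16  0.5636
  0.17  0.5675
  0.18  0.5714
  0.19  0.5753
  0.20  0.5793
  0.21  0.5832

£49.17

σ√T = 0.54 × 0.8660 = 0.4677
d₁ = [ln(280/290) + (0.013 + 0.54²/2)·0.75] / 0.4677 = [-0.0351 + 0.1191] / 0.4677 = 0.1796 → 0.18
d₂ = d₁ − σ√T = 0.1796 − 0.4677 = -0.2880 → -0.29
e^(−rT) = e^(−0.013·0.75) = 0.9903
N(d₁) = N(0.18) = 0.5714;  N(d₂) = N(-0.29) = 0.3859
C = 280·0.5714 − 290·0.9903·0.3859 = 159.9920 − 110.8255 = 49.1665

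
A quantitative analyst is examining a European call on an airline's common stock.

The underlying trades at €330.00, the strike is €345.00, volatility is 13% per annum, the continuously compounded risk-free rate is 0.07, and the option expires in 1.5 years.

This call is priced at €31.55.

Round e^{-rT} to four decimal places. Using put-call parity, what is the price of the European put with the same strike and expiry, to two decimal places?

exp(−rT) = exp(−0.07·1.5) = 0.9003
Put-call parity: C − P = S − K·e^(−rT) = 330 − 345·0.9003 = 330 − 310.6035 = 19.3965
P = C − (C − P) = 31.55 − (19.3965) = 12.1535

€12.15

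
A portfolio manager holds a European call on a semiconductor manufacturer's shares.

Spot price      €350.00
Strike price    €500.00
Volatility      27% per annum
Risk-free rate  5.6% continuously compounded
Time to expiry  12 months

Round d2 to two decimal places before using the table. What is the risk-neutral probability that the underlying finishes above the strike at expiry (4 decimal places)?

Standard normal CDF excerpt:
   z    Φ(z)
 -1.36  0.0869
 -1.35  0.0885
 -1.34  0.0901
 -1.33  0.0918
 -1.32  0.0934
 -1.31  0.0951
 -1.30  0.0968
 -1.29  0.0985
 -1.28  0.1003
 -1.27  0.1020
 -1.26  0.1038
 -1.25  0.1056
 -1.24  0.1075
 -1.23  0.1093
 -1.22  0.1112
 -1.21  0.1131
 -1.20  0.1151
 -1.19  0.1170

σ√T = 0.27 × 1.0000 = 0.2700
d₁ = [ln(350/500) + (0.056 + ½·0.27²)·1] / (σ√T) = (-0.3567 + 0.0925) / 0.2700 = -0.9786 ⇒ -0.98
d₂ = -0.9786 − 0.2700 = -1.2486 ⇒ -1.25
Pr(exercise) under Q = N(d₂) = 0.1056

0.1056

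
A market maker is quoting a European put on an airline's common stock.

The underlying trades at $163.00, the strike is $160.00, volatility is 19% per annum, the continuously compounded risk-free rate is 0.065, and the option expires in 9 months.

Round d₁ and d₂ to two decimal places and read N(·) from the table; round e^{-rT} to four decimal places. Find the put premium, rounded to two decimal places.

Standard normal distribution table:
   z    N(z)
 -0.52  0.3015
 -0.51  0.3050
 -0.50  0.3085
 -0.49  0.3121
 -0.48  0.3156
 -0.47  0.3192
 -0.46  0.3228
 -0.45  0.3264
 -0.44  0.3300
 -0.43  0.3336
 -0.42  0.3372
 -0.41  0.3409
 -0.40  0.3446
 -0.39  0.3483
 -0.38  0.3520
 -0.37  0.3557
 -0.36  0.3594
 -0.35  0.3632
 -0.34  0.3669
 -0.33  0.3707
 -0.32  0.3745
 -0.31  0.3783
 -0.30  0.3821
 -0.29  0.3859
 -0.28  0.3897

σ√T = 0.19 × 0.8660 = 0.1645
ln(S/K) + (r + σ²/2)T = ln(163/160) + (0.065 + 0.19²/2)·0.75 = 0.0186 + 0.0623 = 0.0809
d₁ = 0.0809 / 0.1645 = 0.4914 → 0.49
d₂ = d₁ − σ√T = 0.4914 − 0.1645 = 0.3269 → 0.33
e^(−rT) = e^(−0.065·0.75) = 0.9524
N(−d₂) = N(-0.33) = 0.3707;  N(−d₁) = N(-0.49) = 0.3121
P = 160·0.9524·0.3707 − 163·0.3121 = 56.4887 − 50.8723 = 5.6164

$5.62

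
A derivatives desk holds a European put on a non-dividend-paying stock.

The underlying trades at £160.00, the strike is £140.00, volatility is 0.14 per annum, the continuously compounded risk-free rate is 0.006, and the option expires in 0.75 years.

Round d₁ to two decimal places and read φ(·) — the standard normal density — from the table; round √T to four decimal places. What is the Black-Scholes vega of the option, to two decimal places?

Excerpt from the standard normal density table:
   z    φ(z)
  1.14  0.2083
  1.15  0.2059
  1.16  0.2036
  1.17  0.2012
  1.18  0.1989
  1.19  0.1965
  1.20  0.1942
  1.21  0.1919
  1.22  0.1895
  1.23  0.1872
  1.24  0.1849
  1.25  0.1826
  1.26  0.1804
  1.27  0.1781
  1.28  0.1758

σ√T = 0.14 × 0.8660 = 0.1212
d₁ = [ln(160/140) + (0.006 + 0.14²/2)·0.75] / 0.1212 = [0.1335 + 0.0119] / 0.1212 = 1.1991 → 1.20
√T = √0.75 = 0.8660
φ(d₁) = φ(1.20) = 0.1942
vega = S·φ(d₁)·√T = 160·0.1942·0.8660 = 26.9084
(Call and put vega coincide under Black-Scholes.)

26.91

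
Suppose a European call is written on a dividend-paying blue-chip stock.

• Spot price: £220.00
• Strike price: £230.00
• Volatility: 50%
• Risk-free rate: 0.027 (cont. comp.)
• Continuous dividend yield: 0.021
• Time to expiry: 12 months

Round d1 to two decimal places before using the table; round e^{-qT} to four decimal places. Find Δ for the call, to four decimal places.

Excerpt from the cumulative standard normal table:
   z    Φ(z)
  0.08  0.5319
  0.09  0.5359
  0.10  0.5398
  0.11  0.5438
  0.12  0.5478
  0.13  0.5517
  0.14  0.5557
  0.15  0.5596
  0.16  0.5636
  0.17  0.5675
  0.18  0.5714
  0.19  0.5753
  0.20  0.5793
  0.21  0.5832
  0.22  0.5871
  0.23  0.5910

σ√T = 0.5·√1 = 0.5000
ln(S/K) + (r − q + σ²/2)T = ln(220/230) + (0.027 − 0.021 + 0.5²/2)·1 = -0.0445 + 0.1310 = 0.0865
d₁ = 0.0865 / 0.5000 = 0.1731 ≈ 0.17
N(d₁) = N(0.17) = 0.5675
Δ_call = exp(−qT)·N(d₁) = 0.9792·0.5675 = 0.5557

0.5557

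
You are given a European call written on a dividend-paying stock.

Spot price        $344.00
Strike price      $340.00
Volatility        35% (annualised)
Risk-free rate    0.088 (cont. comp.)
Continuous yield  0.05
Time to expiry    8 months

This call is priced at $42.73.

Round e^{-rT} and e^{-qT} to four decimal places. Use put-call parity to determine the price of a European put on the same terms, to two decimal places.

$30.63

exp(−qT) = exp(−0.05·0.6667) = 0.9672;  exp(−rT) = exp(−0.088·0.6667) = 0.9430
Put-call parity: C − P = S·e^(−qT) − K·e^(−rT) = 344·0.9672 − 340·0.9430 = 332.7168 − 320.6200 = 12.0968
P = C − (C − P) = 42.73 − (12.0968) = 30.6332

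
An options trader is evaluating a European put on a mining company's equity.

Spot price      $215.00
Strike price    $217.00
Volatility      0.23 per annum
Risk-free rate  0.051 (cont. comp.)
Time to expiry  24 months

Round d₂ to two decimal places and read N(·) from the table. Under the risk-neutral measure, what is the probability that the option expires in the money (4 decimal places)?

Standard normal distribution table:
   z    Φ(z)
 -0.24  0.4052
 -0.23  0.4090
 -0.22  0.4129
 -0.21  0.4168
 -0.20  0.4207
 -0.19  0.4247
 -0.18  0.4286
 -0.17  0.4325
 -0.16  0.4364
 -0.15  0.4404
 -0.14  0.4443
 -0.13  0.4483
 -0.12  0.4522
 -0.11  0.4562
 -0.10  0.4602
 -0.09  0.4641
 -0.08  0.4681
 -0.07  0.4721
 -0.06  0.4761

σ√T = 0.23 × 1.4142 = 0.3253
d₁ = [ln(215/217) + (0.051 + ½·0.23²)·2] / (σ√T) = (-0.0093 + 0.1549) / 0.3253 = 0.4478 → 0.45
d₂ = 0.4478 − 0.3253 = 0.1225 → 0.12
Pr(exercise) under Q = N(−d₂) = N(-0.12) = 0.4522

0.4522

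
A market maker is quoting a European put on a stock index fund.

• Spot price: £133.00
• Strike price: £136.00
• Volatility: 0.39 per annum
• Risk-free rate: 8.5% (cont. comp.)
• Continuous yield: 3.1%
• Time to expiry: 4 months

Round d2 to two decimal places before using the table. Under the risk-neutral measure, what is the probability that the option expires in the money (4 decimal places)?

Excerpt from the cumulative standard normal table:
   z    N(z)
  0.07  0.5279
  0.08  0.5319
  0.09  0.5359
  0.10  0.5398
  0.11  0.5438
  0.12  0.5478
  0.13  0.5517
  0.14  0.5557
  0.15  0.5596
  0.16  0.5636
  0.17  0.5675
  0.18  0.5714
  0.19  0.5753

0.5517

T = 0.3333;  σ√T = 0.2252
d₁ = [ln(133/136) + (0.085 − 0.031 + ½·0.39²)·0.3333] / (σ√T) = (-0.0223 + 0.0433) / 0.2252 = 0.0935 ≈ 0.09
d₂ = 0.0935 − 0.2252 = -0.1317 ≈ -0.13
Risk-neutral Pr[S_T < K] = N(−d₂) = N(0.13) = 0.5517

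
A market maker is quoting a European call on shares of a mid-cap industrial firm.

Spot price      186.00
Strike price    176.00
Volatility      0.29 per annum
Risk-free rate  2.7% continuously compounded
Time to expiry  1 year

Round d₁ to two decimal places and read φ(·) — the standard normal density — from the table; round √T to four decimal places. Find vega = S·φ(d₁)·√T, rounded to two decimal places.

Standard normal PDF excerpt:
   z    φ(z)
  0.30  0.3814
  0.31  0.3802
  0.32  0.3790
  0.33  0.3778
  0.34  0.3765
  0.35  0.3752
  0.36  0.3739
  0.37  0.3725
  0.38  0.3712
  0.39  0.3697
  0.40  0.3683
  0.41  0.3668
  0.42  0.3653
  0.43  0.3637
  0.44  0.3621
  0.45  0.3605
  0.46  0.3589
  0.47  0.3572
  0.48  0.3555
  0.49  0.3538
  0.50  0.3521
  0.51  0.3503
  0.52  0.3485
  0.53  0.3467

σ√T = 0.29 × 1.0000 = 0.2900
d₁ = [ln(186/176) + (0.027 + 0.29²/2)·1] / 0.2900 = [0.0553 + 0.0691] / 0.2900 = 0.4287 ≈ 0.43
√T = √1 = 1.0000
φ(d₁) = φ(0.43) = 0.3637
vega = S·φ(d₁)·√T = 186·0.3637·1.0000 = 67.6482
(Call and put vega coincide under Black-Scholes.)

67.65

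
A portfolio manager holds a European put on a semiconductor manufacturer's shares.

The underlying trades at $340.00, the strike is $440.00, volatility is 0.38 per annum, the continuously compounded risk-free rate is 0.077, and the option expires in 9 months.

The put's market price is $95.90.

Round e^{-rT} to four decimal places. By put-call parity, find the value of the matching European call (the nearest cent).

exp(−rT) = exp(−0.077·0.75) = 0.9439
Put-call parity: C − P = S − K·e^(−rT) = 340 − 440·0.9439 = 340 − 415.3160 = -75.3160
C = P + (C − P) = 95.90 + (-75.3160) = 20.5840

$20.58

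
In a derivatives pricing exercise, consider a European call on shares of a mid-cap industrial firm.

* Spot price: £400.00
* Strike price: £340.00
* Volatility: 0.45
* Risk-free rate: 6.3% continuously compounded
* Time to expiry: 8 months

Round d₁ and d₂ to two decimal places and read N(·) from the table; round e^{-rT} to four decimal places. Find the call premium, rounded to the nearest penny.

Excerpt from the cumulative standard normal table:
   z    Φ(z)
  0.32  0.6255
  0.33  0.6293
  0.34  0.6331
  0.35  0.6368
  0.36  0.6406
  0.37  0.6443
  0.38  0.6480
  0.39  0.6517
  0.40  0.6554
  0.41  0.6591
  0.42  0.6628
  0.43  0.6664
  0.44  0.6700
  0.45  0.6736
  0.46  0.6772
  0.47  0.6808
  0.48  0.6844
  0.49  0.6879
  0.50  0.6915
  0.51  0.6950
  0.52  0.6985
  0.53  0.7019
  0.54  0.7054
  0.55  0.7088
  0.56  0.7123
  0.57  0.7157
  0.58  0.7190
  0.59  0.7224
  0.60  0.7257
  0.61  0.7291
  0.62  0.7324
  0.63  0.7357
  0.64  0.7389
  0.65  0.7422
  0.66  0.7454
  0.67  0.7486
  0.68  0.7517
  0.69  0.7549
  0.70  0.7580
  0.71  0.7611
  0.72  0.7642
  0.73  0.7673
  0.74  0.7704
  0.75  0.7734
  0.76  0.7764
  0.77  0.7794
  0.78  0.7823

σ√T = 0.45·√0.6667 = 0.3674
ln(S/K) + (r + σ²/2)T = ln(400/340) + (0.063 + 0.45²/2)·0.6667 = 0.1625 + 0.1095 = 0.2720
d₁ = 0.2720 / 0.3674 = 0.7403 which rounds to 0.74
d₂ = d₁ − σ√T = 0.7403 − 0.3674 = 0.3729 which rounds to 0.37
exp(−rT) = exp(−0.063·0.6667) = 0.9589
N(d₁) = N(0.74) = 0.7704;  N(d₂) = N(0.37) = 0.6443
C = 400·0.7704 − 340·0.9589·0.6443 = 308.1600 − 210.0586 = 98.1014

£98.10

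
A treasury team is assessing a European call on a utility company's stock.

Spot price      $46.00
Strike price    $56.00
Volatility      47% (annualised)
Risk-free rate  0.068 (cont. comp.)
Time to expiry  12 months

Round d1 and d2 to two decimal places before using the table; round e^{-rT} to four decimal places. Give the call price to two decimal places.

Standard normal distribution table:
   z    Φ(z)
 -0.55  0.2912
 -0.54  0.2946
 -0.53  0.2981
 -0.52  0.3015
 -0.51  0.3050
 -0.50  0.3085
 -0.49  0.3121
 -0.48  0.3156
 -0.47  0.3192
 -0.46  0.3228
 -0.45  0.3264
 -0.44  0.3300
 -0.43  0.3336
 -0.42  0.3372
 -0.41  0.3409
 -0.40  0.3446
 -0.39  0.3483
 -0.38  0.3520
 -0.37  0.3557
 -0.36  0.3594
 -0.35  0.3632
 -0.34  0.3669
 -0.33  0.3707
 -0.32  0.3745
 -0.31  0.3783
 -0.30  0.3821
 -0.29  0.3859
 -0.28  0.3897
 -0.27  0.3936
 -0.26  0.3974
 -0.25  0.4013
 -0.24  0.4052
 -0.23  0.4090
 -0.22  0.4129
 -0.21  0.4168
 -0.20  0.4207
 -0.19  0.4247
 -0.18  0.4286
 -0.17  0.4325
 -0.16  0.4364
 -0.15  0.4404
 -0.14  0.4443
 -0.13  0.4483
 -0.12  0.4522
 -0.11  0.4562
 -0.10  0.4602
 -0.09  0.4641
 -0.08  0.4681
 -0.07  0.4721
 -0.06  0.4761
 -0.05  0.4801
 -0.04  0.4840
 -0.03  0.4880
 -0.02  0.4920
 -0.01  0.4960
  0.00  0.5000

$6.31

T = 1;  σ√T = 0.4700
d₁ = [ln(46/56) + (0.068 + 0.47²/2)·1] / 0.4700 = [-0.1967 + 0.1784] / 0.4700 = -0.0389 which rounds to -0.04
d₂ = d₁ − σ√T = -0.0389 − 0.4700 = -0.5089 which rounds to -0.51
e^(−rT) = e^(−0.068·1) = 0.9343
N(d₁) = N(-0.04) = 0.4840;  N(d₂) = N(-0.51) = 0.3050
C = 46·0.4840 − 56·0.9343·0.3050 = 22.2640 − 15.9578 = 6.3062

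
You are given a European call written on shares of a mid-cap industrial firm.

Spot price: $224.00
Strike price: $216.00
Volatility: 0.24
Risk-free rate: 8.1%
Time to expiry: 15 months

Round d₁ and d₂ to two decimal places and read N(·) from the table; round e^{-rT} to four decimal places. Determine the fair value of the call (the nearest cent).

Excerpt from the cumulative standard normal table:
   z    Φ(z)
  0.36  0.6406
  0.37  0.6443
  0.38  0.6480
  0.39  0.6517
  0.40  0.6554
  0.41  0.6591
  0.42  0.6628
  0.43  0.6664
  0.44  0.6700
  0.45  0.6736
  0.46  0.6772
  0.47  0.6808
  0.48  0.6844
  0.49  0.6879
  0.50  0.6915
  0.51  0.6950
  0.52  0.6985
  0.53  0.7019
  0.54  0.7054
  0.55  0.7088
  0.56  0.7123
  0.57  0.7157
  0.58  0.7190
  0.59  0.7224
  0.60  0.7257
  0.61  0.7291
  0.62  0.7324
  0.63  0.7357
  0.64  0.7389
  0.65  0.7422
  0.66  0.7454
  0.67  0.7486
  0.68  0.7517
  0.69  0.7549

$39.76

σ√T = 0.24 × 1.1180 = 0.2683
d₁ = [ln(224/216) + (0.081 + 0.24²/2)·1.25] / 0.2683 = [0.0364 + 0.1373] / 0.2683 = 0.6470 which rounds to 0.65
d₂ = d₁ − σ√T = 0.6470 − 0.2683 = 0.3787 which rounds to 0.38
e^(−rT) = e^(−0.081·1.25) = 0.9037
N(d₁) = N(0.65) = 0.7422;  N(d₂) = N(0.38) = 0.6480
C = 224·0.7422 − 216·0.9037·0.6480 = 166.2528 − 126.4891 = 39.7637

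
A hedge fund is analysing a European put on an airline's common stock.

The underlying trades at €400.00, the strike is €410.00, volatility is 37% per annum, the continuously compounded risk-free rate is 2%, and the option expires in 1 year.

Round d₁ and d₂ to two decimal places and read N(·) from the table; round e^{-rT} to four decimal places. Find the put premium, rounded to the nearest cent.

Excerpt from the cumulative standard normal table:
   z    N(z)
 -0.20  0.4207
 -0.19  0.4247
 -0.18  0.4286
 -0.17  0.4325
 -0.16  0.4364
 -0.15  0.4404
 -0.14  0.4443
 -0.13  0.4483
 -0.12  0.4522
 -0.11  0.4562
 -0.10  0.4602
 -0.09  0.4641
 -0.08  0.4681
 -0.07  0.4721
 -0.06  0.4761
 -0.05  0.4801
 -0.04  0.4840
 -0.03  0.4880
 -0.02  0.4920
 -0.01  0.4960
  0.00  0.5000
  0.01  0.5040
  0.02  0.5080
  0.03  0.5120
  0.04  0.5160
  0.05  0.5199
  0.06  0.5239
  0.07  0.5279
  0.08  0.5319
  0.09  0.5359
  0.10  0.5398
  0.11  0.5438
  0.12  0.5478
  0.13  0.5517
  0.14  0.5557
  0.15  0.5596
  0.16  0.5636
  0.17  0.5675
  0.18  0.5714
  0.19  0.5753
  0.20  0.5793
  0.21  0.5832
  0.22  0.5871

σ√T = 0.37·√1 = 0.3700
d₁ = [ln(400/410) + (0.02 + 0.37²/2)·1] / 0.3700 = [-0.0247 + 0.0885] / 0.3700 = 0.1723 → 0.17
d₂ = d₁ − σ√T = 0.1723 − 0.3700 = -0.1977 → -0.20
exp(−rT) = exp(−0.02·1) = 0.9802
P = 410·0.9802·N(0.20) − 400·N(-0.17) = 410·0.9802·0.5793 − 400·0.4325 = 232.8102 − 173.0000 = 59.8102

€59.81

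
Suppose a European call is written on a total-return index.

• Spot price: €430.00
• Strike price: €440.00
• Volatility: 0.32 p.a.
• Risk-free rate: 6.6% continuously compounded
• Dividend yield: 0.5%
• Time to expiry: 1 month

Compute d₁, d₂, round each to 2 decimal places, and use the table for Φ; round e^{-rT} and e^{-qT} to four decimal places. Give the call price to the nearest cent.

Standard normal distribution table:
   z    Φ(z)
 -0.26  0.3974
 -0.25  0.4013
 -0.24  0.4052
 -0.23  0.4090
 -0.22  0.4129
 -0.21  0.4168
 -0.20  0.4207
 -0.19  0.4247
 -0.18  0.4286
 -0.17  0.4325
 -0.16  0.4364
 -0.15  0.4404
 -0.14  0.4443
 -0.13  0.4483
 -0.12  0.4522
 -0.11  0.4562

€11.99

T = 0.08333;  σ√T = 0.0924
ln(S/K) + (r − q + σ²/2)T = ln(430/440) + (0.066 − 0.005 + 0.32²/2)·0.08333 = -0.0230 + 0.0094 = -0.0136
d₁ = -0.0136 / 0.0924 = -0.1477 ≈ -0.15
d₂ = d₁ − σ√T = -0.1477 − 0.0924 = -0.2400 ≈ -0.24
e^(−qT) = e^(−0.005·0.08333) = 0.9996;  e^(−rT) = e^(−0.066·0.08333) = 0.9945
C = 430·0.9996·N(-0.15) − 440·0.9945·N(-0.24) = 430·0.9996·0.4404 − 440·0.9945·0.4052 = 189.2963 − 177.3074 = 11.9888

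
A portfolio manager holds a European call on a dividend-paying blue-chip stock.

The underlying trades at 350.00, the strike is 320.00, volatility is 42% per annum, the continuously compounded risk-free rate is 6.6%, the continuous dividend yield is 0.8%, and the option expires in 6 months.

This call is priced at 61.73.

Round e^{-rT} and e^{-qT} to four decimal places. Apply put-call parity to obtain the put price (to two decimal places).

exp(−qT) = exp(−0.008·0.5) = 0.9960;  exp(−rT) = exp(−0.066·0.5) = 0.9675
Put-call parity: C − P = S·e^(−qT) − K·e^(−rT) = 350·0.9960 − 320·0.9675 = 348.6000 − 309.6000 = 39.0000
P = C − (C − P) = 61.73 − (39.0000) = 22.7300

22.73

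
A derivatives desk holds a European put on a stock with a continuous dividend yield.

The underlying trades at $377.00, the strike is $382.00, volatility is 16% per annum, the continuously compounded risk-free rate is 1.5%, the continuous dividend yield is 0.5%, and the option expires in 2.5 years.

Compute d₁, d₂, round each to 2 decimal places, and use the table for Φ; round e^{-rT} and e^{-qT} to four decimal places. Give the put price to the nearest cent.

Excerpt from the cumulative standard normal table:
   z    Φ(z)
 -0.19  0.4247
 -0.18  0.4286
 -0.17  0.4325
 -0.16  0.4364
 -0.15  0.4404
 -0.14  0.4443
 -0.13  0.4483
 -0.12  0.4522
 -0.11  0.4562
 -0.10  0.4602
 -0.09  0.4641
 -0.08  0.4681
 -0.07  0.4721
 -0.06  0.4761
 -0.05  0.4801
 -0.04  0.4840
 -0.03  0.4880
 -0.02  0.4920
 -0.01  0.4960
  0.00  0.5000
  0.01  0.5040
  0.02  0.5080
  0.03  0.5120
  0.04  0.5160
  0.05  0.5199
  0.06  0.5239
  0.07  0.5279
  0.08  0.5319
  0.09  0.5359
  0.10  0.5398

σ√T = 0.16·√2.5 = 0.2530
d₁ = [ln(377/382) + (0.015 − 0.005 + 0.16²/2)·2.5] / 0.2530 = [-0.0132 + 0.0570] / 0.2530 = 0.1732 → 0.17
d₂ = d₁ − σ√T = 0.1732 − 0.2530 = -0.0798 → -0.08
exp(−qT) = exp(−0.005·2.5) = 0.9876;  exp(−rT) = exp(−0.015·2.5) = 0.9632
P = 382·0.9632·N(0.08) − 377·0.9876·N(-0.17) = 382·0.9632·0.5319 − 377·0.9876·0.4325 = 195.7086 − 161.0306 = 34.6779

$34.68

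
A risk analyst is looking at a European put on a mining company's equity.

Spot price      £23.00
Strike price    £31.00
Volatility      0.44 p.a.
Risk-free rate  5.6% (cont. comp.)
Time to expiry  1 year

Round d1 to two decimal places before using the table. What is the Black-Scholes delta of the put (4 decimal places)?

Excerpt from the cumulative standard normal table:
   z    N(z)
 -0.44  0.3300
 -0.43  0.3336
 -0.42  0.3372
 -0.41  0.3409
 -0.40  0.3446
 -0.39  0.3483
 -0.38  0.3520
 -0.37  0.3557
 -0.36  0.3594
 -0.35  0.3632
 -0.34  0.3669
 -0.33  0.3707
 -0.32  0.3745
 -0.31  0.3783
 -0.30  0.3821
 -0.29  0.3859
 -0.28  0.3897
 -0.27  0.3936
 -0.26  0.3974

T = 1;  σ√T = 0.4400
ln(S/K) + (r + σ²/2)T = ln(23/31) + (0.056 + 0.44²/2)·1 = -0.2985 + 0.1528 = -0.1457
d₁ = -0.1457 / 0.4400 = -0.3311 → -0.33
N(d₁) = N(-0.33) = 0.3707
Δ_put = N(d₁) − 1 = 0.3707 − 1 = -0.6293

-0.6293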